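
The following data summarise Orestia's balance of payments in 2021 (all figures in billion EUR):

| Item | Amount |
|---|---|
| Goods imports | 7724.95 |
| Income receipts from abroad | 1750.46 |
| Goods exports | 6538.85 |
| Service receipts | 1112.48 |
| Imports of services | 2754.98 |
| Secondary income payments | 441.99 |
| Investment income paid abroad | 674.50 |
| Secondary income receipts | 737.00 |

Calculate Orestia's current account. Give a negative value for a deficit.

Goods balance = 6538.85 - 7724.95 = -1186.10
Services balance = 1112.48 - 2754.98 = -1642.50
Trade balance (goods + services) = -1186.10 + (-1642.50) = -2828.60
Net primary income = 1750.46 - 674.50 = 1075.96
Net secondary income = 737.00 - 441.99 = 295.01
Current account = -2828.60 + 1075.96 + 295.01 = -1457.63

-1457.63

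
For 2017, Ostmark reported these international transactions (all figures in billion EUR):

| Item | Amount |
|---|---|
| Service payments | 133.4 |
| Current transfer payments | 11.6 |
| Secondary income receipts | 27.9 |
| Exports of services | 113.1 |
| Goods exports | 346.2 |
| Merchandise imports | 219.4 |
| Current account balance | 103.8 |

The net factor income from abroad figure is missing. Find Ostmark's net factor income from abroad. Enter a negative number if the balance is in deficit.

Current account = goods balance + services balance + net primary income + net secondary income
Sum of the known components = 122.8
Net factor income from abroad = CA - (known components) = 103.8 - 122.8 = -19.0

-19.0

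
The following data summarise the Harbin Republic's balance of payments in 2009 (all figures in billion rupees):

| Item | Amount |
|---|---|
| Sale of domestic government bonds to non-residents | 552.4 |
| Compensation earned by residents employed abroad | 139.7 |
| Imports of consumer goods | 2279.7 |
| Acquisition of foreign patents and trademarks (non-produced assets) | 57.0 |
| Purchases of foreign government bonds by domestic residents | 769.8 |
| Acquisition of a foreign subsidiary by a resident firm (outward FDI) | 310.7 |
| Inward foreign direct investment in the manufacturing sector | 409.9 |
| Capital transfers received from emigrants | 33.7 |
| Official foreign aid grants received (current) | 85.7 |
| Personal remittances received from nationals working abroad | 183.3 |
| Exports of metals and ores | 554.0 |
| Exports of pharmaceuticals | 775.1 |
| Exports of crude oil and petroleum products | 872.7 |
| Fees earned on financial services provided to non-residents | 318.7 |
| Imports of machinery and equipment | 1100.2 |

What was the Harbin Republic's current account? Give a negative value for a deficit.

-450.7

Goods: 775.1 - 1100.2 - 2279.7 + 554.0 + 872.7 = -1178.1
Services: 318.7
Primary income: 139.7
Secondary income: 85.7 + 183.3 = 269.0
Current account = (-1178.1) + 318.7 + 139.7 + 269.0 = -450.7
(Excluded from the current account — financial account: sale of domestic government bonds to non-residents 552.4, purchases of foreign government bonds by domestic residents 769.8, acquisition of a foreign subsidiary by a resident firm (outward FDI) 310.7, inward foreign direct investment in the manufacturing sector 409.9; capital account: acquisition of foreign patents and trademarks (non-produced assets) 57.0, capital transfers received from emigrants 33.7.)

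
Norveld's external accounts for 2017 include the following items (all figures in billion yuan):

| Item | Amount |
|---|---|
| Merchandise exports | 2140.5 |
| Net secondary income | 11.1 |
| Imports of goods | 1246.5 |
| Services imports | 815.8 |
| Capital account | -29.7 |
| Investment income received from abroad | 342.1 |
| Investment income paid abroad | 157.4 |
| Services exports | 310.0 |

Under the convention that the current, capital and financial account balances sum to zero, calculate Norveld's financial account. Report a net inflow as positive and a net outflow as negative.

Goods balance = 2140.5 - 1246.5 = 894.0
Services balance = 310.0 - 815.8 = -505.8
Trade balance (goods + services) = 894.0 + (-505.8) = 388.2
Net primary income = 342.1 - 157.4 = 184.7
Net secondary income = 11.1
Current account = 388.2 + 184.7 + 11.1 = 584.0
Financial account = -(584.0 + (-29.7)) = -554.3

-554.3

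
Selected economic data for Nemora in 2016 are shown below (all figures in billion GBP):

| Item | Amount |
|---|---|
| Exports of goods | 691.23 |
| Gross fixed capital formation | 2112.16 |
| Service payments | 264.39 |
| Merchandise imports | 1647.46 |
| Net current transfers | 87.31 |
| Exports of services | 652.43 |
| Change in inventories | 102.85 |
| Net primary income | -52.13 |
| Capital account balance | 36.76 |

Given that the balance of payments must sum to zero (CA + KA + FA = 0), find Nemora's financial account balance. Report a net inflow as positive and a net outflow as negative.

496.25

Goods balance = 691.23 - 1647.46 = -956.23
Services balance = 652.43 - 264.39 = 388.04
Trade balance (goods + services) = -956.23 + 388.04 = -568.19
Net primary income = -52.13
Net secondary income = 87.31
Current account = -568.19 + (-52.13) + 87.31 = -533.01
Financial account = -(-533.01 + 36.76) = 496.25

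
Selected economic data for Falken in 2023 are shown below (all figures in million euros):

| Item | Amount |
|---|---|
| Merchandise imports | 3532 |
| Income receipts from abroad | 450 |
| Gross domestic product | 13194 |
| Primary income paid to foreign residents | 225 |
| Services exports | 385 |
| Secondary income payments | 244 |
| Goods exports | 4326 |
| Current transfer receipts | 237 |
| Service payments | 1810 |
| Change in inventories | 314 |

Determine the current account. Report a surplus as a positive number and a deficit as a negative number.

Goods balance = 4326 - 3532 = 794
Services balance = 385 - 1810 = -1425
Trade balance (goods + services) = 794 + (-1425) = -631
Net primary income = 450 - 225 = 225
Net secondary income = 237 - 244 = -7
Current account = -631 + 225 + (-7) = -413

-413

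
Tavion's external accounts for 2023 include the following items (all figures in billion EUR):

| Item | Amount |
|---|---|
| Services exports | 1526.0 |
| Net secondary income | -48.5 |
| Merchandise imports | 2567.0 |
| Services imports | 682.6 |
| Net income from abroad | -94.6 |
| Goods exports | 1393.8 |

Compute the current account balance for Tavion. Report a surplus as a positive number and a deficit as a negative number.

-472.9

Goods balance = 1393.8 - 2567.0 = -1173.2
Services balance = 1526.0 - 682.6 = 843.4
Trade balance (goods + services) = -1173.2 + 843.4 = -329.8
Net primary income = -94.6
Net secondary income = -48.5
Current account = -329.8 + (-94.6) + (-48.5) = -472.9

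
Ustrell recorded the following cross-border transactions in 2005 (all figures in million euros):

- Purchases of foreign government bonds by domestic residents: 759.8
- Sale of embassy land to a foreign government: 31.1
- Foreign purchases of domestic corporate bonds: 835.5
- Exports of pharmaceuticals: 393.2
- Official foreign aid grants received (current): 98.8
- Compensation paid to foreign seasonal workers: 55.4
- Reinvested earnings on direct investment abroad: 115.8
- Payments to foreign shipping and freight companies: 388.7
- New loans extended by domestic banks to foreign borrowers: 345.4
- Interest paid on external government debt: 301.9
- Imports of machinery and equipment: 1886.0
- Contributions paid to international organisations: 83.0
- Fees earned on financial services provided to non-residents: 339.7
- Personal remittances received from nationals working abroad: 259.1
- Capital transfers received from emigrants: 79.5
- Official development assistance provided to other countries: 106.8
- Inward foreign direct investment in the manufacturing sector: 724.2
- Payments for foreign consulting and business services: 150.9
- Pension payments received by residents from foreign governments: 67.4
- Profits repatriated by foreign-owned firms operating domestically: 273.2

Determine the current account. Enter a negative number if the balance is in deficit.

-1971.9

Goods: 393.2 - 1886.0 = -1492.8
Services: 339.7 - 150.9 - 388.7 = -199.9
Primary income: -301.9 - 55.4 - 273.2 + 115.8 = -514.7
Secondary income: -106.8 + 98.8 + 67.4 - 83.0 + 259.1 = 235.5
Current account = (-1492.8) + (-199.9) + (-514.7) + 235.5 = -1971.9
(Excluded from the current account — financial account: purchases of foreign government bonds by domestic residents 759.8, foreign purchases of domestic corporate bonds 835.5, new loans extended by domestic banks to foreign borrowers 345.4, inward foreign direct investment in the manufacturing sector 724.2; capital account: sale of embassy land to a foreign government 31.1, capital transfers received from emigrants 79.5.)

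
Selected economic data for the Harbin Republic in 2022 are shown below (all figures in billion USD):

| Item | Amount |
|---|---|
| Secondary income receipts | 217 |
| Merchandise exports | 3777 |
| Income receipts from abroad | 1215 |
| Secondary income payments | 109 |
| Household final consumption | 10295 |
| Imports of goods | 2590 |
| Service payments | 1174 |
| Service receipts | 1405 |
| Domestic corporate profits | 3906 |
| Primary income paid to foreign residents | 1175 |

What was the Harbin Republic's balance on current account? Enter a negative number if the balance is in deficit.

Goods balance = 3777 - 2590 = 1187
Services balance = 1405 - 1174 = 231
Trade balance (goods + services) = 1187 + 231 = 1418
Net primary income = 1215 - 1175 = 40
Net secondary income = 217 - 109 = 108
Current account = 1418 + 40 + 108 = 1566

1566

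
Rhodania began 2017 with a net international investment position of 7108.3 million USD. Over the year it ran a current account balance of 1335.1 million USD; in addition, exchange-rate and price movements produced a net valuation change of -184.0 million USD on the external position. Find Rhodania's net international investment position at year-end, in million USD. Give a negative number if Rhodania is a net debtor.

Change in NIIP = current account + net valuation change = 1335.1 + (-184.0) = 1151.1
End-of-year NIIP = 7108.3 + 1151.1 = 8259.4

8259.4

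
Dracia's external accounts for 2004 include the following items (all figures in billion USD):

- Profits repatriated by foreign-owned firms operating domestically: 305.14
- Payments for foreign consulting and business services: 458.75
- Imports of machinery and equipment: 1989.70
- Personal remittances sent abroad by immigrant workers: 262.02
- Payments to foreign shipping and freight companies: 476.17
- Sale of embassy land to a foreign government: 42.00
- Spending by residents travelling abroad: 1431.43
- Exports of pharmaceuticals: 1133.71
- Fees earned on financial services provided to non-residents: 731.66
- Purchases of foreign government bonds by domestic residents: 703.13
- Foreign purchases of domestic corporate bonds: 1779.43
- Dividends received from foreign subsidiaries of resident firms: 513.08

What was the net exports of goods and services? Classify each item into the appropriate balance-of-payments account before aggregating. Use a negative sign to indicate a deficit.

-2490.68

Goods: -1989.70 + 1133.71 = -855.99
Services: 731.66 - 1431.43 - 458.75 - 476.17 = -1634.69
Trade balance = -855.99 + (-1634.69) = -2490.68
(Excluded from the trade balance — primary income: profits repatriated by foreign-owned firms operating domestically 305.14, dividends received from foreign subsidiaries of resident firms 513.08; secondary income: personal remittances sent abroad by immigrant workers 262.02; capital account: sale of embassy land to a foreign government 42.00; financial account: purchases of foreign government bonds by domestic residents 703.13, foreign purchases of domestic corporate bonds 1779.43.)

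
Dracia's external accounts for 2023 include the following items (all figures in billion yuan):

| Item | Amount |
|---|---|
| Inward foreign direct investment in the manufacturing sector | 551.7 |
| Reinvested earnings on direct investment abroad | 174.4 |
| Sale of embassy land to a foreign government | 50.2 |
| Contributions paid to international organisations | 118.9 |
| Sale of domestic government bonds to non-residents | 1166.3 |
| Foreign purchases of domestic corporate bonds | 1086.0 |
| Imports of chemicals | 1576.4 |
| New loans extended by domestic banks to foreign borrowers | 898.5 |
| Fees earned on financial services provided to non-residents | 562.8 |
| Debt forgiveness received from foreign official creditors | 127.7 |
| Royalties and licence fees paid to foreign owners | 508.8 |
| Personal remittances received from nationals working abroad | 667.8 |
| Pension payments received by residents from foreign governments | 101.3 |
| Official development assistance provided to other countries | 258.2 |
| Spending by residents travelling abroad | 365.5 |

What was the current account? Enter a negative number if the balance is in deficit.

Goods: -1576.4
Services: -365.5 - 508.8 + 562.8 = -311.5
Primary income: 174.4
Secondary income: -258.2 - 118.9 + 101.3 + 667.8 = 392.0
Current account = (-1576.4) + (-311.5) + 174.4 + 392.0 = -1321.5
(Excluded from the current account — financial account: inward foreign direct investment in the manufacturing sector 551.7, sale of domestic government bonds to non-residents 1166.3, foreign purchases of domestic corporate bonds 1086.0, new loans extended by domestic banks to foreign borrowers 898.5; capital account: sale of embassy land to a foreign government 50.2, debt forgiveness received from foreign official creditors 127.7.)

-1321.5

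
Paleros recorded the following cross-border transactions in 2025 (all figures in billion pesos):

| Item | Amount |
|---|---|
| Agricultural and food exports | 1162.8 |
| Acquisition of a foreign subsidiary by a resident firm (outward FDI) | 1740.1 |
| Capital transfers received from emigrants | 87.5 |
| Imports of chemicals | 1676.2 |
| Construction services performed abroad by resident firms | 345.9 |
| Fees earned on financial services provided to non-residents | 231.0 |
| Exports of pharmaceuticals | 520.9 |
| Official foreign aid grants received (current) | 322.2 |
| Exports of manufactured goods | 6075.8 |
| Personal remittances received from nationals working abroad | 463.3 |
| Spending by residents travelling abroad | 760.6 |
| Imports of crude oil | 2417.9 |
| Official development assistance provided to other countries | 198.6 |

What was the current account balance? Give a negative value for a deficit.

4068.6

Goods: -1676.2 + 6075.8 + 1162.8 - 2417.9 + 520.9 = 3665.4
Services: 345.9 - 760.6 + 231.0 = -183.7
Secondary income: 322.2 - 198.6 + 463.3 = 586.9
Current account = 3665.4 + (-183.7) + 586.9 = 4068.6
(Excluded from the current account — financial account: acquisition of a foreign subsidiary by a resident firm (outward FDI) 1740.1; capital account: capital transfers received from emigrants 87.5.)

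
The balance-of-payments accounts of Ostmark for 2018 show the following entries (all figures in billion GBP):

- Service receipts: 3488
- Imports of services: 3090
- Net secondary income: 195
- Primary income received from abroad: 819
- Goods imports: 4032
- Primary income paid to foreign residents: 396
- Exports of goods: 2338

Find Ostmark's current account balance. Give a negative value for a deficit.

Goods balance = 2338 - 4032 = -1694
Services balance = 3488 - 3090 = 398
Trade balance (goods + services) = -1694 + 398 = -1296
Net primary income = 819 - 396 = 423
Net secondary income = 195
Current account = -1296 + 423 + 195 = -678

-678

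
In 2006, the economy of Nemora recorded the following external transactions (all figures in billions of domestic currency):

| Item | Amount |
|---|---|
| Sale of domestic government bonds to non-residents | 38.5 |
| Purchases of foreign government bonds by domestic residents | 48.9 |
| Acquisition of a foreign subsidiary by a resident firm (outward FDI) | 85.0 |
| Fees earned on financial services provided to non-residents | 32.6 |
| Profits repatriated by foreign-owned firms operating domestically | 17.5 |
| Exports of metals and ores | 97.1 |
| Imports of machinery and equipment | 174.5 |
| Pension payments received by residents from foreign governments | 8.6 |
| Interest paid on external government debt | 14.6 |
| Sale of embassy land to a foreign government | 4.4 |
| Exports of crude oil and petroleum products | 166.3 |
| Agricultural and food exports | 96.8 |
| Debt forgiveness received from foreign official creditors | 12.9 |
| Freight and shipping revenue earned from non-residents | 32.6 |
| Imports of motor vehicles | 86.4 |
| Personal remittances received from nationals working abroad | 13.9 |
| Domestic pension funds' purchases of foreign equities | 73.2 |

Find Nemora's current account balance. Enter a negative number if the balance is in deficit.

154.9

Goods: 96.8 + 97.1 - 174.5 - 86.4 + 166.3 = 99.3
Services: 32.6 + 32.6 = 65.2
Primary income: -17.5 - 14.6 = -32.1
Secondary income: 13.9 + 8.6 = 22.5
Current account = 99.3 + 65.2 + (-32.1) + 22.5 = 154.9
(Excluded from the current account — financial account: sale of domestic government bonds to non-residents 38.5, purchases of foreign government bonds by domestic residents 48.9, acquisition of a foreign subsidiary by a resident firm (outward FDI) 85.0, domestic pension funds' purchases of foreign equities 73.2; capital account: sale of embassy land to a foreign government 4.4, debt forgiveness received from foreign official creditors 12.9.)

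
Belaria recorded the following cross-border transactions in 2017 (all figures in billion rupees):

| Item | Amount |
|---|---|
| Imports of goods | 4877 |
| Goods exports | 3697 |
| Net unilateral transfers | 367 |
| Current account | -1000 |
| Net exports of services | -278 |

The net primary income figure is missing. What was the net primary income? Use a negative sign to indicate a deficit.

Current account = goods balance + services balance + net primary income + net secondary income
Sum of the known components = -1091
Net primary income = CA - (known components) = -1000 - (-1091) = 91

91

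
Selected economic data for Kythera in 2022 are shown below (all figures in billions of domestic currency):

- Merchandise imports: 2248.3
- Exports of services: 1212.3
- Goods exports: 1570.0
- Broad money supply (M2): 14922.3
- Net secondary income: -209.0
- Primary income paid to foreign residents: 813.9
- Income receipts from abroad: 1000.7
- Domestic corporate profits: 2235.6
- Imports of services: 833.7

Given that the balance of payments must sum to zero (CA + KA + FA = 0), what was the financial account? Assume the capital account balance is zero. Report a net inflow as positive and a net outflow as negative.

Goods balance = 1570.0 - 2248.3 = -678.3
Services balance = 1212.3 - 833.7 = 378.6
Trade balance (goods + services) = -678.3 + 378.6 = -299.7
Net primary income = 1000.7 - 813.9 = 186.8
Net secondary income = -209.0
Current account = -299.7 + 186.8 + (-209.0) = -321.9
Financial account = -(-321.9) = 321.9

321.9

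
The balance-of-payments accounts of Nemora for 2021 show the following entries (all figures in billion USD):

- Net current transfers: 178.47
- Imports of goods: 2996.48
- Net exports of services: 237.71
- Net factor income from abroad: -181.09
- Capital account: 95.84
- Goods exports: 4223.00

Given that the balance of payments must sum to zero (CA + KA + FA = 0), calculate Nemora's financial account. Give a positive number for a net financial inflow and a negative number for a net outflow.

Goods balance = 4223.00 - 2996.48 = 1226.52
Services balance = 237.71
Trade balance (goods + services) = 1226.52 + 237.71 = 1464.23
Net primary income = -181.09
Net secondary income = 178.47
Current account = 1464.23 + (-181.09) + 178.47 = 1461.61
Financial account = -(1461.61 + 95.84) = -1557.45

-1557.45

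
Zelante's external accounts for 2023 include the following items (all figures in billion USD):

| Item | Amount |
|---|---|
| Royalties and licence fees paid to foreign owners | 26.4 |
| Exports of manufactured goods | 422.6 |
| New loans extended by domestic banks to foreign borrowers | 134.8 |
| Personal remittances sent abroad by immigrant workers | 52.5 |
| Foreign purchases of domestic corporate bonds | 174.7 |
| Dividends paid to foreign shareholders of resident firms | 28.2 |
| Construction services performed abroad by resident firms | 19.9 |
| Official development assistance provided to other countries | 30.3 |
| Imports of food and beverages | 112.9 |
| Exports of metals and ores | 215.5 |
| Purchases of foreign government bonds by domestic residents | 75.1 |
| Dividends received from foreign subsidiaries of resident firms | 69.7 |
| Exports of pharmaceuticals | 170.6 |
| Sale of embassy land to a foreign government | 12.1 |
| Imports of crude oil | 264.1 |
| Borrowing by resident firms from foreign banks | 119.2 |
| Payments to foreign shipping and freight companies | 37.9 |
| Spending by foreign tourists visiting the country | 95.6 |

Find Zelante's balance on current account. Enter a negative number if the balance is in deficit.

Goods: -112.9 - 264.1 + 422.6 + 170.6 + 215.5 = 431.7
Services: 19.9 - 37.9 - 26.4 + 95.6 = 51.2
Primary income: 69.7 - 28.2 = 41.5
Secondary income: -30.3 - 52.5 = -82.8
Current account = 431.7 + 51.2 + 41.5 + (-82.8) = 441.6
(Excluded from the current account — financial account: new loans extended by domestic banks to foreign borrowers 134.8, foreign purchases of domestic corporate bonds 174.7, purchases of foreign government bonds by domestic residents 75.1, borrowing by resident firms from foreign banks 119.2; capital account: sale of embassy land to a foreign government 12.1.)

441.6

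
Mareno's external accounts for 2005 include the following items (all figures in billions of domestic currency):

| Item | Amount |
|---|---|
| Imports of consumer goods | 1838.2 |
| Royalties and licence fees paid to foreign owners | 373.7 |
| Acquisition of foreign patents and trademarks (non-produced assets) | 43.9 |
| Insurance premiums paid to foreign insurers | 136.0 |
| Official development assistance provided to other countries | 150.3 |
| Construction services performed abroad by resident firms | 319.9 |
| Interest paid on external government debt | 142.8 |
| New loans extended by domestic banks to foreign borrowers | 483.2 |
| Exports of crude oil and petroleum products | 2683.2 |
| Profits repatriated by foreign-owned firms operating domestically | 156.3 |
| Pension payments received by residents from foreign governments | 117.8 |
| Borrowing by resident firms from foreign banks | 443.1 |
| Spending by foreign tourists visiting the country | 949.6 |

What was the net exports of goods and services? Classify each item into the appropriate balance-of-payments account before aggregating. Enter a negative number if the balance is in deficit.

Goods: -1838.2 + 2683.2 = 845.0
Services: -136.0 - 373.7 + 949.6 + 319.9 = 759.8
Trade balance = 845.0 + 759.8 = 1604.8
(Excluded from the trade balance — capital account: acquisition of foreign patents and trademarks (non-produced assets) 43.9; secondary income: official development assistance provided to other countries 150.3, pension payments received by residents from foreign governments 117.8; primary income: interest paid on external government debt 142.8, profits repatriated by foreign-owned firms operating domestically 156.3; financial account: new loans extended by domestic banks to foreign borrowers 483.2, borrowing by resident firms from foreign banks 443.1.)

1604.8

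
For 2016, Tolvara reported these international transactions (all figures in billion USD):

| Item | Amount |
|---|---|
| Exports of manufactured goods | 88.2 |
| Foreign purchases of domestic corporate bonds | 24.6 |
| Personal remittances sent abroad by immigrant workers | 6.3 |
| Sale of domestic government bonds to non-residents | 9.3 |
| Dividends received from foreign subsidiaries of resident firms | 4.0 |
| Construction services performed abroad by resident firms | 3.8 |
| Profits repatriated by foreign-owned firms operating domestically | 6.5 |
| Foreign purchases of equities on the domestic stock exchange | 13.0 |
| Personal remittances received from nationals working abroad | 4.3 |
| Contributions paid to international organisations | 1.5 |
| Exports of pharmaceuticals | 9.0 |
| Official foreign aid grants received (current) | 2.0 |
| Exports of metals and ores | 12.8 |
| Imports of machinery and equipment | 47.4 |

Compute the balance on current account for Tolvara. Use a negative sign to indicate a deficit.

62.4

Goods: -47.4 + 88.2 + 9.0 + 12.8 = 62.6
Services: 3.8
Primary income: -6.5 + 4.0 = -2.5
Secondary income: 4.3 - 1.5 - 6.3 + 2.0 = -1.5
Current account = 62.6 + 3.8 + (-2.5) + (-1.5) = 62.4
(Excluded from the current account — financial account: foreign purchases of domestic corporate bonds 24.6, sale of domestic government bonds to non-residents 9.3, foreign purchases of equities on the domestic stock exchange 13.0.)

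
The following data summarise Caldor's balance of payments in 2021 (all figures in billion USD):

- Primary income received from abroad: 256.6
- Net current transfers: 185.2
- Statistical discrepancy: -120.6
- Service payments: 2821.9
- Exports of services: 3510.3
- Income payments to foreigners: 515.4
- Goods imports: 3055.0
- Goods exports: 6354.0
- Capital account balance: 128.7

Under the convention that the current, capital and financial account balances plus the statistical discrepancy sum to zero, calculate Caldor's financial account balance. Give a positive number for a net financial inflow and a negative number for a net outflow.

-3921.9

Goods balance = 6354.0 - 3055.0 = 3299.0
Services balance = 3510.3 - 2821.9 = 688.4
Trade balance (goods + services) = 3299.0 + 688.4 = 3987.4
Net primary income = 256.6 - 515.4 = -258.8
Net secondary income = 185.2
Current account = 3987.4 + (-258.8) + 185.2 = 3913.8
Financial account = -(3913.8 + 128.7 + (-120.6)) = -3921.9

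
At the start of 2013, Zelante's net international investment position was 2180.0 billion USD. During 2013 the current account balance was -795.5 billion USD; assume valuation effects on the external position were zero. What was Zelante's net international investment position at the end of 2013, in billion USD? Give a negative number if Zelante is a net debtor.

1384.5

With no valuation effects, change in NIIP = current account = -795.5
End-of-year NIIP = 2180.0 + (-795.5) = 1384.5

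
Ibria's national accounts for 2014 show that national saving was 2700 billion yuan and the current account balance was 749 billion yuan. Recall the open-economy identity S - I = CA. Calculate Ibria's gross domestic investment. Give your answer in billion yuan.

1951

I = S - CA = 2700 - 749 = 1951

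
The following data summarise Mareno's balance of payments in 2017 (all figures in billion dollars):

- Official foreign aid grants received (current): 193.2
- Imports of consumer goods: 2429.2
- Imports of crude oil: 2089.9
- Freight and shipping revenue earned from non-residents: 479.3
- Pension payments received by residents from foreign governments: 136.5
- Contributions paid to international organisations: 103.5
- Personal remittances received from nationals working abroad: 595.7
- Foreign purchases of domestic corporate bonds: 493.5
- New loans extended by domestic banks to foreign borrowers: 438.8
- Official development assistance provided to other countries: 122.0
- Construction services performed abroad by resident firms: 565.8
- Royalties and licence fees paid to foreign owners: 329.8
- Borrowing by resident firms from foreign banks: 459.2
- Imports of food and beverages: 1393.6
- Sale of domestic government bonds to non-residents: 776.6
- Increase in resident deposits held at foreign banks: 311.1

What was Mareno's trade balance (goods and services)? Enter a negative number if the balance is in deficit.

Goods: -2429.2 - 2089.9 - 1393.6 = -5912.7
Services: 565.8 + 479.3 - 329.8 = 715.3
Trade balance = -5912.7 + 715.3 = -5197.4
(Excluded from the trade balance — secondary income: official foreign aid grants received (current) 193.2, pension payments received by residents from foreign governments 136.5, contributions paid to international organisations 103.5, personal remittances received from nationals working abroad 595.7, official development assistance provided to other countries 122.0; financial account: foreign purchases of domestic corporate bonds 493.5, new loans extended by domestic banks to foreign borrowers 438.8, borrowing by resident firms from foreign banks 459.2, sale of domestic government bonds to non-residents 776.6, increase in resident deposits held at foreign banks 311.1.)

-5197.4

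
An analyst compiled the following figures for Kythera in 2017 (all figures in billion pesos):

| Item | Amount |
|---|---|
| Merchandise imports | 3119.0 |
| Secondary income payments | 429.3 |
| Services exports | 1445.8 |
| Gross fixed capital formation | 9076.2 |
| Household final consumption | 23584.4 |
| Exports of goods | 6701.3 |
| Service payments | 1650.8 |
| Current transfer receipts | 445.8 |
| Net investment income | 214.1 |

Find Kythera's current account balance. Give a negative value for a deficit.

Goods balance = 6701.3 - 3119.0 = 3582.3
Services balance = 1445.8 - 1650.8 = -205.0
Trade balance (goods + services) = 3582.3 + (-205.0) = 3377.3
Net primary income = 214.1
Net secondary income = 445.8 - 429.3 = 16.5
Current account = 3377.3 + 214.1 + 16.5 = 3607.9

3607.9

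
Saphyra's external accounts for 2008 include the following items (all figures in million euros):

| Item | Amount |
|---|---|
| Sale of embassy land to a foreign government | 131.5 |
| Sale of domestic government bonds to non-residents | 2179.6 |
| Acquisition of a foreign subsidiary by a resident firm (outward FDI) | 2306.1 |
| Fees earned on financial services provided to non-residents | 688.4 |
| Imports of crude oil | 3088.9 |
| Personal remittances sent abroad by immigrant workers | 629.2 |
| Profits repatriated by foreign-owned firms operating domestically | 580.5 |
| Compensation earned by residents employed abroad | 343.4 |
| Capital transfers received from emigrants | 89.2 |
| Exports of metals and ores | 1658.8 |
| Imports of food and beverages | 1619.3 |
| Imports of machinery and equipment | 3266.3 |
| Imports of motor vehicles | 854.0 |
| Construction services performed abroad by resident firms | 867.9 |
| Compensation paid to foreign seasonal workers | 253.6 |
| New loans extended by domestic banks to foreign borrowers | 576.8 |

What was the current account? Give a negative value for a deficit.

-6733.3

Goods: 1658.8 - 854.0 - 1619.3 - 3088.9 - 3266.3 = -7169.7
Services: 867.9 + 688.4 = 1556.3
Primary income: -253.6 - 580.5 + 343.4 = -490.7
Secondary income: -629.2
Current account = (-7169.7) + 1556.3 + (-490.7) + (-629.2) = -6733.3
(Excluded from the current account — capital account: sale of embassy land to a foreign government 131.5, capital transfers received from emigrants 89.2; financial account: sale of domestic government bonds to non-residents 2179.6, acquisition of a foreign subsidiary by a resident firm (outward FDI) 2306.1, new loans extended by domestic banks to foreign borrowers 576.8.)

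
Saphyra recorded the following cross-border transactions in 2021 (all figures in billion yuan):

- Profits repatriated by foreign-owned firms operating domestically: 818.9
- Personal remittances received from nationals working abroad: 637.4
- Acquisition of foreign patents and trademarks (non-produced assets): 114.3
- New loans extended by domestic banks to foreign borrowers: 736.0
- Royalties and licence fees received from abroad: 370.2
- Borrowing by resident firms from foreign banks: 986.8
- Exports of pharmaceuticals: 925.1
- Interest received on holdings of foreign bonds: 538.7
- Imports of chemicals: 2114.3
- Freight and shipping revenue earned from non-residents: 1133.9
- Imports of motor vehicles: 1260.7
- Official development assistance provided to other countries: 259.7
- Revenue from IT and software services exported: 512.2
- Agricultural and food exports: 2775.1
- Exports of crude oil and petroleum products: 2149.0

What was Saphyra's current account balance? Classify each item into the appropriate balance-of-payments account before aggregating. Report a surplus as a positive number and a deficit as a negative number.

4588.0

Goods: -1260.7 + 925.1 + 2775.1 - 2114.3 + 2149.0 = 2474.2
Services: 512.2 + 1133.9 + 370.2 = 2016.3
Primary income: 538.7 - 818.9 = -280.2
Secondary income: -259.7 + 637.4 = 377.7
Current account = 2474.2 + 2016.3 + (-280.2) + 377.7 = 4588.0
(Excluded from the current account — capital account: acquisition of foreign patents and trademarks (non-produced assets) 114.3; financial account: new loans extended by domestic banks to foreign borrowers 736.0, borrowing by resident firms from foreign banks 986.8.)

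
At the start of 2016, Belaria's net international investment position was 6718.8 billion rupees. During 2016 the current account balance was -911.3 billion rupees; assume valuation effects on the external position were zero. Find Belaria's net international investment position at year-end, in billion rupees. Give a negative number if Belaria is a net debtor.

With no valuation effects, change in NIIP = current account = -911.3
End-of-year NIIP = 6718.8 + (-911.3) = 5807.5

5807.5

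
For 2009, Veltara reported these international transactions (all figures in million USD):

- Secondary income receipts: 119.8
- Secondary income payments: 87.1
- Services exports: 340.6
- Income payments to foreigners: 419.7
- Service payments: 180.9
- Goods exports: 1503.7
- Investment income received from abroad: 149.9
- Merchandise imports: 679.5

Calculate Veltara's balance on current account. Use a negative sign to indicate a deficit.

746.8

Goods balance = 1503.7 - 679.5 = 824.2
Services balance = 340.6 - 180.9 = 159.7
Trade balance (goods + services) = 824.2 + 159.7 = 983.9
Net primary income = 149.9 - 419.7 = -269.8
Net secondary income = 119.8 - 87.1 = 32.7
Current account = 983.9 + (-269.8) + 32.7 = 746.8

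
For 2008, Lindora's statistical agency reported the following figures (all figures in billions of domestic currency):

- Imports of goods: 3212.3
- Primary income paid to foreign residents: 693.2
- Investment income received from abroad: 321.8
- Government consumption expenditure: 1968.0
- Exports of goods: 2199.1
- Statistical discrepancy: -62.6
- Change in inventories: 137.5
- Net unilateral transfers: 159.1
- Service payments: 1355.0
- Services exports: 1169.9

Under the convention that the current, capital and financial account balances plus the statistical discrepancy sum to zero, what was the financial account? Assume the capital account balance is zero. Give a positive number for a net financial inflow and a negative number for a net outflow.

1473.2

Goods balance = 2199.1 - 3212.3 = -1013.2
Services balance = 1169.9 - 1355.0 = -185.1
Trade balance (goods + services) = -1013.2 + (-185.1) = -1198.3
Net primary income = 321.8 - 693.2 = -371.4
Net secondary income = 159.1
Current account = -1198.3 + (-371.4) + 159.1 = -1410.6
Financial account = -(-1410.6 + (-62.6)) = 1473.2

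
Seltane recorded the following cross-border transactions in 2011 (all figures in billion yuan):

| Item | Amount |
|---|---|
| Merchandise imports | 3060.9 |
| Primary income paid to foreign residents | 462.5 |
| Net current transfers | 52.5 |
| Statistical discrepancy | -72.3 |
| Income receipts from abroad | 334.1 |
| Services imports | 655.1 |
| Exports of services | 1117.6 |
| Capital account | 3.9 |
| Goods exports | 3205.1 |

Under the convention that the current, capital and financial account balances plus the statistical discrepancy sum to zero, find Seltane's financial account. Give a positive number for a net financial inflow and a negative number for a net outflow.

-462.4

Goods balance = 3205.1 - 3060.9 = 144.2
Services balance = 1117.6 - 655.1 = 462.5
Trade balance (goods + services) = 144.2 + 462.5 = 606.7
Net primary income = 334.1 - 462.5 = -128.4
Net secondary income = 52.5
Current account = 606.7 + (-128.4) + 52.5 = 530.8
Financial account = -(530.8 + 3.9 + (-72.3)) = -462.4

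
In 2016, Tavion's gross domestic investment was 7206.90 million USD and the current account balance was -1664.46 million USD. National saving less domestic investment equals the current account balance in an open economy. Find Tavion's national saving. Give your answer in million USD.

5542.44

S - I = CA (net lending to the rest of the world).
S = I + CA = 7206.90 + (-1664.46) = 5542.44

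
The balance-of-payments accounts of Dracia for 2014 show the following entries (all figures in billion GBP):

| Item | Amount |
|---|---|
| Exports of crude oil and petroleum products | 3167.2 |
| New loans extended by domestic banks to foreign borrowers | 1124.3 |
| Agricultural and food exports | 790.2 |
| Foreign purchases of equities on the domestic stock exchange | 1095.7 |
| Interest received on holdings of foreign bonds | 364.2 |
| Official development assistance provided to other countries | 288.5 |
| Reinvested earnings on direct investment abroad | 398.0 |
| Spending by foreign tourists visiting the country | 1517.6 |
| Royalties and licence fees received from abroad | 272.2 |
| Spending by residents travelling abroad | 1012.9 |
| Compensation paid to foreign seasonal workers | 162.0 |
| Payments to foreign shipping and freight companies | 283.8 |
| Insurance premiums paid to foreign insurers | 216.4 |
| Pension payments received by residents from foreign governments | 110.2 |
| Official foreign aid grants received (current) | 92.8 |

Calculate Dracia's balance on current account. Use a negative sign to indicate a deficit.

Goods: 3167.2 + 790.2 = 3957.4
Services: -1012.9 + 272.2 - 216.4 - 283.8 + 1517.6 = 276.7
Primary income: 364.2 - 162.0 + 398.0 = 600.2
Secondary income: -288.5 + 92.8 + 110.2 = -85.5
Current account = 3957.4 + 276.7 + 600.2 + (-85.5) = 4748.8
(Excluded from the current account — financial account: new loans extended by domestic banks to foreign borrowers 1124.3, foreign purchases of equities on the domestic stock exchange 1095.7.)

4748.8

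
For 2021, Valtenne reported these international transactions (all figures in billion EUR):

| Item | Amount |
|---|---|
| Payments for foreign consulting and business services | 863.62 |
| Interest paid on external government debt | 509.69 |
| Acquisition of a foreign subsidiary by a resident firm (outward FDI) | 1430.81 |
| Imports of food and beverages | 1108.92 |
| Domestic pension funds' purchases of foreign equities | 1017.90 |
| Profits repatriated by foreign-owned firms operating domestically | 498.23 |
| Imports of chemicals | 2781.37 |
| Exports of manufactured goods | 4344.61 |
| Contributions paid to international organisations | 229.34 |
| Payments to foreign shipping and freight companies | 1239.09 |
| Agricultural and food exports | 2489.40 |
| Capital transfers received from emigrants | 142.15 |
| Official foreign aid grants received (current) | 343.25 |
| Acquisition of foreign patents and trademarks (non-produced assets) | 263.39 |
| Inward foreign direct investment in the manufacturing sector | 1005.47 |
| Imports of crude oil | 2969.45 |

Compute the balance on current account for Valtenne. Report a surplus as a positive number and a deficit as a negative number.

Goods: -2969.45 + 2489.40 - 1108.92 - 2781.37 + 4344.61 = -25.73
Services: -863.62 - 1239.09 = -2102.71
Primary income: -498.23 - 509.69 = -1007.92
Secondary income: -229.34 + 343.25 = 113.91
Current account = (-25.73) + (-2102.71) + (-1007.92) + 113.91 = -3022.45
(Excluded from the current account — financial account: acquisition of a foreign subsidiary by a resident firm (outward FDI) 1430.81, domestic pension funds' purchases of foreign equities 1017.90, inward foreign direct investment in the manufacturing sector 1005.47; capital account: capital transfers received from emigrants 142.15, acquisition of foreign patents and trademarks (non-produced assets) 263.39.)

-3022.45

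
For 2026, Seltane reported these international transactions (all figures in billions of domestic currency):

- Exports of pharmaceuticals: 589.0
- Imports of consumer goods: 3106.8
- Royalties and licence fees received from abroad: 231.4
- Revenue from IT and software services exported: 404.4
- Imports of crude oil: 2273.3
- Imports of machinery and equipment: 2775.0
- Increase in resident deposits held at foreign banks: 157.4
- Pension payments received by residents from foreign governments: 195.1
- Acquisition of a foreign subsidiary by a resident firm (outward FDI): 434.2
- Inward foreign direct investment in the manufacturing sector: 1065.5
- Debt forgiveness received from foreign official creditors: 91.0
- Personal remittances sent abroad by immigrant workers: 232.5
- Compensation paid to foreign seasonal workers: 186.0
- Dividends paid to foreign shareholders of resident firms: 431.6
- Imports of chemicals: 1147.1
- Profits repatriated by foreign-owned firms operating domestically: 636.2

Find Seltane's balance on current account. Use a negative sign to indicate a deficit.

Goods: -2775.0 - 2273.3 - 1147.1 + 589.0 - 3106.8 = -8713.2
Services: 231.4 + 404.4 = 635.8
Primary income: -186.0 - 636.2 - 431.6 = -1253.8
Secondary income: -232.5 + 195.1 = -37.4
Current account = (-8713.2) + 635.8 + (-1253.8) + (-37.4) = -9368.6
(Excluded from the current account — financial account: increase in resident deposits held at foreign banks 157.4, acquisition of a foreign subsidiary by a resident firm (outward FDI) 434.2, inward foreign direct investment in the manufacturing sector 1065.5; capital account: debt forgiveness received from foreign official creditors 91.0.)

-9368.6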